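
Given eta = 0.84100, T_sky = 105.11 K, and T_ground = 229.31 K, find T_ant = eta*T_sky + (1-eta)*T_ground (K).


T_ant = 0.84100 * 105.11 + (1 - 0.84100) * 229.31 = 124.9 K

124.9 K


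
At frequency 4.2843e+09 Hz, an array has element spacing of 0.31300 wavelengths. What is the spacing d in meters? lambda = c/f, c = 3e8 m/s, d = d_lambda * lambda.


lambda = c / f = 3.0000e+08 / 4.2843e+09 = 0.07002311 m
d = 0.31300 * 0.07002311 = 0.02192 m

0.02192 m


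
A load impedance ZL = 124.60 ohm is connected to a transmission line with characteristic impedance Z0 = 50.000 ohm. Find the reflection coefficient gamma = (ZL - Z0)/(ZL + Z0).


gamma = (124.60 - 50.000) / (124.60 + 50.000) = 0.4273

0.4273


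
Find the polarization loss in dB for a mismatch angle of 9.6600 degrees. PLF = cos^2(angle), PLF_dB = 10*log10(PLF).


PLF_linear = cos^2(9.6600 deg) = 0.9718428
PLF_dB = 10 * log10(0.9718428) = -0.1240 dB

-0.1240 dB


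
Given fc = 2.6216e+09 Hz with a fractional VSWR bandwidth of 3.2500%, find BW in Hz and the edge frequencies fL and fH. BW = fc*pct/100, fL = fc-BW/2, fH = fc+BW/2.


BW = 2.6216e+09 * 3.2500/100 = 8.520200e+07 Hz
fL = 2.6216e+09 - 8.520200e+07/2 = 2.579e+09 Hz
fH = 2.6216e+09 + 8.520200e+07/2 = 2.664e+09 Hz

BW=8.520e+07 Hz, fL=2.579e+09 Hz, fH=2.664e+09 Hz


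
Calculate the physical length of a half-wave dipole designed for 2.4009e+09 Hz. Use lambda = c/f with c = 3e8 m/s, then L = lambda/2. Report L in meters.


lambda = c / f = 3.0000e+08 / 2.4009e+09 = 0.1249531 m
L = lambda / 2 = 0.1249531 / 2 = 0.06248 m

0.06248 m


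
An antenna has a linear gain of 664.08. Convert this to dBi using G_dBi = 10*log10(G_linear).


G_dBi = 10 * log10(664.08) = 28.22 dBi

28.22 dBi


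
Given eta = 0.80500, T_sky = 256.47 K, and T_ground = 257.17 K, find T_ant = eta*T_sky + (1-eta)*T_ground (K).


T_ant = 0.80500 * 256.47 + (1 - 0.80500) * 257.17 = 256.6 K

256.6 K


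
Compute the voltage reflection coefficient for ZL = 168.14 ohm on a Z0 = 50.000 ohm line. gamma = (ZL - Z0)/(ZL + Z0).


gamma = (168.14 - 50.000) / (168.14 + 50.000) = 0.5416

0.5416


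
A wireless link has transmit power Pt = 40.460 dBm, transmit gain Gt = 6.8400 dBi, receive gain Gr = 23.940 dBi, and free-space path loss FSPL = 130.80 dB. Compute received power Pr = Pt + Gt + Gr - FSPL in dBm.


Pr = 40.460 + 6.8400 + 23.940 - 130.80 = -59.56 dBm

-59.56 dBm


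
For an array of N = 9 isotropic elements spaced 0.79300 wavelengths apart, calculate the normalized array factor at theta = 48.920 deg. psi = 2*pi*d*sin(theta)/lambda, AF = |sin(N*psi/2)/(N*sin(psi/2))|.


psi = 2*pi*0.79300*sin(48.920 deg) = 3.755822 rad
AF = |sin(9*3.755822/2) / (9*sin(3.755822/2))| = 0.1084

0.1084


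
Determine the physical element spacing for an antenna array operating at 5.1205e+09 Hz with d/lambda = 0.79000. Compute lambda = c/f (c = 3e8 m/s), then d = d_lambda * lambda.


lambda = c / f = 3.0000e+08 / 5.1205e+09 = 0.05858803 m
d = 0.79000 * 0.05858803 = 0.04628 m

0.04628 m


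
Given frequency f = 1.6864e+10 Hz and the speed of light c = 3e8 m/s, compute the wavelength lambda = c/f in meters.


lambda = c / f = 3.0000e+08 / 1.6864e+10 = 0.01779 m

0.01779 m


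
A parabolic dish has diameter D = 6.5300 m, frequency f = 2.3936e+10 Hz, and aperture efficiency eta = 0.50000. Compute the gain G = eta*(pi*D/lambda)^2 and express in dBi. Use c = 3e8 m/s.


lambda = c / f = 3.0000e+08 / 2.3936e+10 = 0.01253342 m
G_linear = 0.50000 * (pi * 6.5300 / 0.01253342)^2 = 1.339544e+06
G_dBi = 10 * log10(1.339544e+06) = 61.27 dBi

61.27 dBi


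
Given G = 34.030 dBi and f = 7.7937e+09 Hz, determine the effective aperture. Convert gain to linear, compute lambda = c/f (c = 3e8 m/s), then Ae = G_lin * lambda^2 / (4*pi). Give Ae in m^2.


lambda = c / f = 3.0000e+08 / 7.7937e+09 = 0.03849263 m
G_linear = 10^(34.030/10) = 2529.298
Ae = G_linear * lambda^2 / (4*pi) = 2529.298 * 0.03849263^2 / (4*pi) = 0.2982 m^2

0.2982 m^2


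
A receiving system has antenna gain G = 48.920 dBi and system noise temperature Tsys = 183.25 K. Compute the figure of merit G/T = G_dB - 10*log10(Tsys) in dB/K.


G/T = 48.920 - 10*log10(183.25) = 48.920 - 22.63044 = 26.29 dB/K

26.29 dB/K


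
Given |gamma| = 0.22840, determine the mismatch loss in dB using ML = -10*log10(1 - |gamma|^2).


ML = -10 * log10(1 - 0.22840^2) = -10 * log10(0.94783344) = 0.2327 dB

0.2327 dB


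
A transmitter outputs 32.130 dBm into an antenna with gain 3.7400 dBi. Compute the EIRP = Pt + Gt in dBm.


EIRP = Pt + Gt = 32.130 + 3.7400 = 35.87 dBm

35.87 dBm


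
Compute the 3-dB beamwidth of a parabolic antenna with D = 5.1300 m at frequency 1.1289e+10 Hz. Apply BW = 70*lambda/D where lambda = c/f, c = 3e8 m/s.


lambda = c / f = 3.0000e+08 / 1.1289e+10 = 0.02657454 m
BW = 70 * 0.02657454 / 5.1300 = 0.3626 deg

0.3626 deg


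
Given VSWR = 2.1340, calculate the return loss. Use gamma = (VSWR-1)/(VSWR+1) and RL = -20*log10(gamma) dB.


gamma = (2.1340 - 1) / (2.1340 + 1) = 0.3618379
RL = -20 * log10(0.3618379) = 8.830 dB

8.830 dB


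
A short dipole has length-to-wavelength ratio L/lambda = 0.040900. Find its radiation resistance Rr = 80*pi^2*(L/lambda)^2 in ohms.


Rr = 80 * pi^2 * (0.040900)^2 = 80 * 9.869604 * 1.672810e-03 = 1.321 ohm

1.321 ohm


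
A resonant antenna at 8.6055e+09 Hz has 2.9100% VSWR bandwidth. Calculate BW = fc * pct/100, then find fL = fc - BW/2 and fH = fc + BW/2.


BW = 8.6055e+09 * 2.9100/100 = 2.504200e+08 Hz
fL = 8.6055e+09 - 2.504200e+08/2 = 8.480e+09 Hz
fH = 8.6055e+09 + 2.504200e+08/2 = 8.731e+09 Hz

BW=2.504e+08 Hz, fL=8.480e+09 Hz, fH=8.731e+09 Hz


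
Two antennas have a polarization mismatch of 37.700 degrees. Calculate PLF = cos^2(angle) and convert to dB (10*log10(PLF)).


PLF_linear = cos^2(37.700 deg) = 0.6260347
PLF_dB = 10 * log10(0.6260347) = -2.034 dB

-2.034 dB


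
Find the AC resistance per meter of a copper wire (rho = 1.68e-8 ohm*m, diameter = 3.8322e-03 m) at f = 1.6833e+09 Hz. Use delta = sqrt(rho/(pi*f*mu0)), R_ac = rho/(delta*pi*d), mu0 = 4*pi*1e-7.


delta = sqrt(1.68e-8 / (pi * 1.6833e+09 * 4*pi*1e-7)) = 1.589989e-06 m
R_ac = 1.68e-8 / (1.589989e-06 * pi * 3.8322e-03) = 0.8776 ohm/m

0.8776 ohm/m


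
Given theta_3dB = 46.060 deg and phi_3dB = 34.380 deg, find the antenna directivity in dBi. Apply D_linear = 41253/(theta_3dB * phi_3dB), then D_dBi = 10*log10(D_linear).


D_linear = 41253 / (46.060 * 34.380) = 26.05108
D_dBi = 10 * log10(26.05108) = 14.16 dBi

14.16 dBi


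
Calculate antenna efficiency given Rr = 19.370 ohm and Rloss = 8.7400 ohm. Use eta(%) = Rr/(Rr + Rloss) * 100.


eta = 19.370 / (19.370 + 8.7400) * 100 = 68.91%

68.91%


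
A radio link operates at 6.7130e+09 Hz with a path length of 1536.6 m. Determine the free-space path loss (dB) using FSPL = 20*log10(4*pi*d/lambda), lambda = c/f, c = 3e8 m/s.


lambda = c / f = 3.0000e+08 / 6.7130e+09 = 0.04468941 m
FSPL = 20 * log10(4*pi*1536.6/0.04468941) = 112.7 dB

112.7 dB


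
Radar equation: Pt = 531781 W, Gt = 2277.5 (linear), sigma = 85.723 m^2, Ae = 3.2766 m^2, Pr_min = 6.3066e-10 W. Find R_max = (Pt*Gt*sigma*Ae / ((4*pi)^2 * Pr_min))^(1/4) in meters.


R^4 = 531781*2277.5*85.723*3.2766 / ((4*pi)^2 * 6.3066e-10) = 3.415836e+18
R_max = 3.415836e+18^0.25 = 42991 m

42991 m


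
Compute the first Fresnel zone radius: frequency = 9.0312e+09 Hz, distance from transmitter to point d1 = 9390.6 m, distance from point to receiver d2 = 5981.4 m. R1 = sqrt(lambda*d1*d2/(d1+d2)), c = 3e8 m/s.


lambda = c / f = 3.0000e+08 / 9.0312e+09 = 0.03321818 m
R1 = sqrt(0.03321818 * 9390.6 * 5981.4 / (9390.6 + 5981.4)) = 11.02 m

11.02 m


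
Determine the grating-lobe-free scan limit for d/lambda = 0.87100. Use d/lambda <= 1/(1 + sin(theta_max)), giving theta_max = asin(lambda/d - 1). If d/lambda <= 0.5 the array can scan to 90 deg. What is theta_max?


lambda/d - 1 = 1/0.87100 - 1 = 0.1481056
theta_max = asin(0.1481056) = 8.517 deg

8.517 deg


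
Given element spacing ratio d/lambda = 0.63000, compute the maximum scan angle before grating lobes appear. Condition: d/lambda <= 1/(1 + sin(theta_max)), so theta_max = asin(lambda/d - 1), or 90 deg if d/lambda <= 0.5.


lambda/d - 1 = 1/0.63000 - 1 = 0.5873016
theta_max = asin(0.5873016) = 35.97 deg

35.97 deg


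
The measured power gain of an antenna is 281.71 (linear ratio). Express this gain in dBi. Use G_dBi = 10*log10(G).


G_dBi = 10 * log10(281.71) = 24.50 dBi

24.50 dBi


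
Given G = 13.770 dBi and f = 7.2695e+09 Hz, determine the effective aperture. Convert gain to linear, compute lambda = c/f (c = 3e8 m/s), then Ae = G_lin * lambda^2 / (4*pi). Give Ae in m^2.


lambda = c / f = 3.0000e+08 / 7.2695e+09 = 0.04126831 m
G_linear = 10^(13.770/10) = 23.82319
Ae = G_linear * lambda^2 / (4*pi) = 23.82319 * 0.04126831^2 / (4*pi) = 3.229e-03 m^2

3.229e-03 m^2


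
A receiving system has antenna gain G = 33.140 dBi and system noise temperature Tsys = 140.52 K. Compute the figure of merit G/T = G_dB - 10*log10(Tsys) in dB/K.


G/T = 33.140 - 10*log10(140.52) = 33.140 - 21.47738 = 11.66 dB/K

11.66 dB/K


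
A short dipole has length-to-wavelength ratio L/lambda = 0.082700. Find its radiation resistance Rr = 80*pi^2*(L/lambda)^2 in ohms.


Rr = 80 * pi^2 * (0.082700)^2 = 80 * 9.869604 * 6.839290e-03 = 5.400 ohm

5.400 ohm


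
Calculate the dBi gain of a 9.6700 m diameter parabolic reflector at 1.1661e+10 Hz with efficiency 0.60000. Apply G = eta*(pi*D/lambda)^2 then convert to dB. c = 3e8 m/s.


lambda = c / f = 3.0000e+08 / 1.1661e+10 = 0.02572678 m
G_linear = 0.60000 * (pi * 9.6700 / 0.02572678)^2 = 836629.3
G_dBi = 10 * log10(836629.3) = 59.23 dBi

59.23 dBi


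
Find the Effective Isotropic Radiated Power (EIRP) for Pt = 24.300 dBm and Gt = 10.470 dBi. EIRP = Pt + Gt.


EIRP = Pt + Gt = 24.300 + 10.470 = 34.77 dBm

34.77 dBm


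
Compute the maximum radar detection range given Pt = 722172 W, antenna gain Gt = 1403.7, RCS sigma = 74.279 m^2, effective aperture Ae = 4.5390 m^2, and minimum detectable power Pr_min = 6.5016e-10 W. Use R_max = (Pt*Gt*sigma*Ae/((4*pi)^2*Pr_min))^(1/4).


R^4 = 722172*1403.7*74.279*4.5390 / ((4*pi)^2 * 6.5016e-10) = 3.328903e+18
R_max = 3.328903e+18^0.25 = 42714 m

42714 m


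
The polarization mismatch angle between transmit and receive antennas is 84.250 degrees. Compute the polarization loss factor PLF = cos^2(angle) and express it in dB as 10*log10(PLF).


PLF_linear = cos^2(84.250 deg) = 0.01003765
PLF_dB = 10 * log10(0.01003765) = -19.98 dB

-19.98 dB


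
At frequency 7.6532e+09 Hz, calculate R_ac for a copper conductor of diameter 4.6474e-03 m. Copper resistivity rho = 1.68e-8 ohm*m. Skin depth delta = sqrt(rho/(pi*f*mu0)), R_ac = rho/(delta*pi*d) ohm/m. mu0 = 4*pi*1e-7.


delta = sqrt(1.68e-8 / (pi * 7.6532e+09 * 4*pi*1e-7)) = 7.456813e-07 m
R_ac = 1.68e-8 / (7.456813e-07 * pi * 4.6474e-03) = 1.543 ohm/m

1.543 ohm/m


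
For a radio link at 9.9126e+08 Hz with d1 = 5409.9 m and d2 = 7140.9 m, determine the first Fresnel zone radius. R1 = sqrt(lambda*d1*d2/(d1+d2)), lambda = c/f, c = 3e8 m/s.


lambda = c / f = 3.0000e+08 / 9.9126e+08 = 0.3026451 m
R1 = sqrt(0.3026451 * 5409.9 * 7140.9 / (5409.9 + 7140.9)) = 30.52 m

30.52 m


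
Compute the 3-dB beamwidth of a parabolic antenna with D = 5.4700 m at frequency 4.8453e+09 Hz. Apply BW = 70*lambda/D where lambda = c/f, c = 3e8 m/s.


lambda = c / f = 3.0000e+08 / 4.8453e+09 = 0.06191567 m
BW = 70 * 0.06191567 / 5.4700 = 0.7923 deg

0.7923 deg


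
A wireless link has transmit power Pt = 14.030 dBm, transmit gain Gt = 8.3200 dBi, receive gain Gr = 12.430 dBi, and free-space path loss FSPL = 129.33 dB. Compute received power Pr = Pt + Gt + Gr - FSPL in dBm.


Pr = 14.030 + 8.3200 + 12.430 - 129.33 = -94.55 dBm

-94.55 dBm


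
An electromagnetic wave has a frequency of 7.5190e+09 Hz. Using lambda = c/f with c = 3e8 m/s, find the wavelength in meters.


lambda = c / f = 3.0000e+08 / 7.5190e+09 = 0.03990 m

0.03990 m


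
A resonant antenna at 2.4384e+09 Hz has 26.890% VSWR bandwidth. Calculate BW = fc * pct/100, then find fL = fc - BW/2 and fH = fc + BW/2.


BW = 2.4384e+09 * 26.890/100 = 6.556858e+08 Hz
fL = 2.4384e+09 - 6.556858e+08/2 = 2.111e+09 Hz
fH = 2.4384e+09 + 6.556858e+08/2 = 2.766e+09 Hz

BW=6.557e+08 Hz, fL=2.111e+09 Hz, fH=2.766e+09 Hz


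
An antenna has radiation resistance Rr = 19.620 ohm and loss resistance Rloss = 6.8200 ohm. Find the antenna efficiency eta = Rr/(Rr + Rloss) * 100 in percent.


eta = 19.620 / (19.620 + 6.8200) * 100 = 74.21%

74.21%


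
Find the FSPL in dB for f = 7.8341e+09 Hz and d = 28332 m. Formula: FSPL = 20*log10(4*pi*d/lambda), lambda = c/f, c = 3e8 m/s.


lambda = c / f = 3.0000e+08 / 7.8341e+09 = 0.03829412 m
FSPL = 20 * log10(4*pi*28332/0.03829412) = 139.4 dB

139.4 dB


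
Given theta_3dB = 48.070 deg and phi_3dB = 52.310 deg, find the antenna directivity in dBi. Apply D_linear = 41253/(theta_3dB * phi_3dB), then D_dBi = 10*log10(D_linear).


D_linear = 41253 / (48.070 * 52.310) = 16.40577
D_dBi = 10 * log10(16.40577) = 12.15 dBi

12.15 dBi


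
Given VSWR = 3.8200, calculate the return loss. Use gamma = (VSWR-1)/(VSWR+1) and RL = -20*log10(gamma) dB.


gamma = (3.8200 - 1) / (3.8200 + 1) = 0.5850622
RL = -20 * log10(0.5850622) = 4.656 dB

4.656 dB


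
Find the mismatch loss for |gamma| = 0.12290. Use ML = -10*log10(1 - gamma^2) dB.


ML = -10 * log10(1 - 0.12290^2) = -10 * log10(0.98489559) = 0.06610 dB

0.06610 dB


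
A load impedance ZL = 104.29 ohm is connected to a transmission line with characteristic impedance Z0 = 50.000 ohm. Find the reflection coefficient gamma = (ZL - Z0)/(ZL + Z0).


gamma = (104.29 - 50.000) / (104.29 + 50.000) = 0.3519

0.3519


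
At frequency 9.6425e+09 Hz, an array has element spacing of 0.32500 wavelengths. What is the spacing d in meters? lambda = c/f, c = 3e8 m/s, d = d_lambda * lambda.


lambda = c / f = 3.0000e+08 / 9.6425e+09 = 0.03111226 m
d = 0.32500 * 0.03111226 = 0.01011 m

0.01011 m


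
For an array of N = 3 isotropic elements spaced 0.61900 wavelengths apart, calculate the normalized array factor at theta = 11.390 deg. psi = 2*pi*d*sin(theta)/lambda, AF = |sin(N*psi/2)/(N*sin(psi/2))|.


psi = 2*pi*0.61900*sin(11.390 deg) = 0.7680816 rad
AF = |sin(3*0.7680816/2) / (3*sin(0.7680816/2))| = 0.8128

0.8128


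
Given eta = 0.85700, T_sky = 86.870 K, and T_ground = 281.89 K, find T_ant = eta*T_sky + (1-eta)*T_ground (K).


T_ant = 0.85700 * 86.870 + (1 - 0.85700) * 281.89 = 114.8 K

114.8 K


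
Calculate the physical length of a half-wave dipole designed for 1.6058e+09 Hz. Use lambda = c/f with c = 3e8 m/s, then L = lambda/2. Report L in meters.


lambda = c / f = 3.0000e+08 / 1.6058e+09 = 0.1868228 m
L = lambda / 2 = 0.1868228 / 2 = 0.09341 m

0.09341 m


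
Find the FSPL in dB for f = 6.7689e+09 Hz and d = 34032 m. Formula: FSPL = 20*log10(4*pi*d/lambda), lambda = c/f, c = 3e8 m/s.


lambda = c / f = 3.0000e+08 / 6.7689e+09 = 0.04432035 m
FSPL = 20 * log10(4*pi*34032/0.04432035) = 139.7 dB

139.7 dB


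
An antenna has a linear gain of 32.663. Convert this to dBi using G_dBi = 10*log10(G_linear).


G_dBi = 10 * log10(32.663) = 15.14 dBi

15.14 dBi


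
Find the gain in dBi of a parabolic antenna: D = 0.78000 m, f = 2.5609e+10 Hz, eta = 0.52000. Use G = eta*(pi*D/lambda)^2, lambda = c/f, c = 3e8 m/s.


lambda = c / f = 3.0000e+08 / 2.5609e+10 = 0.01171463 m
G_linear = 0.52000 * (pi * 0.78000 / 0.01171463)^2 = 22752.82
G_dBi = 10 * log10(22752.82) = 43.57 dBi

43.57 dBi


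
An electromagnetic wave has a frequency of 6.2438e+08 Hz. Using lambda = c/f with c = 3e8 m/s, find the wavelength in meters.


lambda = c / f = 3.0000e+08 / 6.2438e+08 = 0.4805 m

0.4805 m


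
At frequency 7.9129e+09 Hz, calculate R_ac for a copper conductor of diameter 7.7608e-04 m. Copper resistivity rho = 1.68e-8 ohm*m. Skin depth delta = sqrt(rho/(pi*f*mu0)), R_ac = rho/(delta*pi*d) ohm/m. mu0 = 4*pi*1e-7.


delta = sqrt(1.68e-8 / (pi * 7.9129e+09 * 4*pi*1e-7)) = 7.333426e-07 m
R_ac = 1.68e-8 / (7.333426e-07 * pi * 7.7608e-04) = 9.396 ohm/m

9.396 ohm/m


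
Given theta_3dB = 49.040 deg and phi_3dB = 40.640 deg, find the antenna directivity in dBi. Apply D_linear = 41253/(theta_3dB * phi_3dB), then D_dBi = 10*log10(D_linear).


D_linear = 41253 / (49.040 * 40.640) = 20.69910
D_dBi = 10 * log10(20.69910) = 13.16 dBi

13.16 dBi


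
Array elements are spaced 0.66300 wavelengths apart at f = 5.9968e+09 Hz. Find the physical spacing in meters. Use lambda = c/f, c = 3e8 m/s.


lambda = c / f = 3.0000e+08 / 5.9968e+09 = 0.05002668 m
d = 0.66300 * 0.05002668 = 0.03317 m

0.03317 m


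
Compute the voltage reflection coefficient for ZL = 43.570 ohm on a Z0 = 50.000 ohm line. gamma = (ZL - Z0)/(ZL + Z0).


gamma = (43.570 - 50.000) / (43.570 + 50.000) = -0.06872

-0.06872


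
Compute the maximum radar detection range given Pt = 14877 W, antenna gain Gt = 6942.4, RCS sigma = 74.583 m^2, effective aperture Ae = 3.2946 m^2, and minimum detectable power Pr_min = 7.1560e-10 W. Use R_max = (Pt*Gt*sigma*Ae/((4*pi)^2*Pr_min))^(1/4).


R^4 = 14877*6942.4*74.583*3.2946 / ((4*pi)^2 * 7.1560e-10) = 2.245833e+17
R_max = 2.245833e+17^0.25 = 21769 m

21769 m


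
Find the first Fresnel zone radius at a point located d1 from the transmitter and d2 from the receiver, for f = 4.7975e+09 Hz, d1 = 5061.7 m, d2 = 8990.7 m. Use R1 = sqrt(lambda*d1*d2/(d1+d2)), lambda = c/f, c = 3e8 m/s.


lambda = c / f = 3.0000e+08 / 4.7975e+09 = 0.06253257 m
R1 = sqrt(0.06253257 * 5061.7 * 8990.7 / (5061.7 + 8990.7)) = 14.23 m

14.23 m


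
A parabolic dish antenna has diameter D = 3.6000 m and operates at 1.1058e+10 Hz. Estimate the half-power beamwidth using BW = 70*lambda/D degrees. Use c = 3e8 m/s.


lambda = c / f = 3.0000e+08 / 1.1058e+10 = 0.02712968 m
BW = 70 * 0.02712968 / 3.6000 = 0.5275 deg

0.5275 deg


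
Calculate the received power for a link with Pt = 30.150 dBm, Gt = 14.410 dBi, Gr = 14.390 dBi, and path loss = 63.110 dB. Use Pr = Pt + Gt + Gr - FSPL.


Pr = 30.150 + 14.410 + 14.390 - 63.110 = -4.16 dBm

-4.16 dBm


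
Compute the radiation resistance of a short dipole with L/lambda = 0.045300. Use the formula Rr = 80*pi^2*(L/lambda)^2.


Rr = 80 * pi^2 * (0.045300)^2 = 80 * 9.869604 * 2.052090e-03 = 1.620 ohm

1.620 ohm


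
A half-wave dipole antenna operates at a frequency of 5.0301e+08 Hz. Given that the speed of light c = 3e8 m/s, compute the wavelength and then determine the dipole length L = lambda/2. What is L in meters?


lambda = c / f = 3.0000e+08 / 5.0301e+08 = 0.5964096 m
L = lambda / 2 = 0.5964096 / 2 = 0.2982 m

0.2982 m


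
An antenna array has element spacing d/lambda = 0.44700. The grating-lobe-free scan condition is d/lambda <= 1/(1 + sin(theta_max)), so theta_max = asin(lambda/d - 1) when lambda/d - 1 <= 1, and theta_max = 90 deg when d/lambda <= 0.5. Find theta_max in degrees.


lambda/d - 1 = 1/0.44700 - 1 = 1.237136 >= 1
d/lambda <= 0.5, so the array can scan to endfire without grating lobes: theta_max = 90 deg

90 deg


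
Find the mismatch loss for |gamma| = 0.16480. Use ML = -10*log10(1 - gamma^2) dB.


ML = -10 * log10(1 - 0.16480^2) = -10 * log10(0.97284096) = 0.1196 dB

0.1196 dB


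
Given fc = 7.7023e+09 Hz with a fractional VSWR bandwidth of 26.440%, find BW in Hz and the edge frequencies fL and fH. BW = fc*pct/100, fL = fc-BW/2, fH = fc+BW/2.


BW = 7.7023e+09 * 26.440/100 = 2.036488e+09 Hz
fL = 7.7023e+09 - 2.036488e+09/2 = 6.684e+09 Hz
fH = 7.7023e+09 + 2.036488e+09/2 = 8.721e+09 Hz

BW=2.036e+09 Hz, fL=6.684e+09 Hz, fH=8.721e+09 Hz


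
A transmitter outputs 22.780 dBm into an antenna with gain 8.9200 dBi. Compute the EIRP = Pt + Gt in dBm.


EIRP = Pt + Gt = 22.780 + 8.9200 = 31.70 dBm

31.70 dBm


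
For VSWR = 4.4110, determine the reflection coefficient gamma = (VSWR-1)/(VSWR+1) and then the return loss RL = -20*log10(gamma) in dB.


gamma = (4.4110 - 1) / (4.4110 + 1) = 0.6303826
RL = -20 * log10(0.6303826) = 4.008 dB

4.008 dB


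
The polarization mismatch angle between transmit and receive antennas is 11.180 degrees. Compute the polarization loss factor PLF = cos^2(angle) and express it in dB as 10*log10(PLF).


PLF_linear = cos^2(11.180 deg) = 0.9624059
PLF_dB = 10 * log10(0.9624059) = -0.1664 dB

-0.1664 dB


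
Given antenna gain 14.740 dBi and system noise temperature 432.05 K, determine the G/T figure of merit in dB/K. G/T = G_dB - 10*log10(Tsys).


G/T = 14.740 - 10*log10(432.05) = 14.740 - 26.35534 = -11.62 dB/K

-11.62 dB/K


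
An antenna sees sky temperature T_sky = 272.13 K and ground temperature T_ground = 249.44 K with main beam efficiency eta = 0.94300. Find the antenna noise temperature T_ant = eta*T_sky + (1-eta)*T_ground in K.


T_ant = 0.94300 * 272.13 + (1 - 0.94300) * 249.44 = 270.8 K

270.8 K


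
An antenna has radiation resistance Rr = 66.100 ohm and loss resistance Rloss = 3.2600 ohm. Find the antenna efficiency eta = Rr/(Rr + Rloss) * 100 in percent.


eta = 66.100 / (66.100 + 3.2600) * 100 = 95.30%

95.30%


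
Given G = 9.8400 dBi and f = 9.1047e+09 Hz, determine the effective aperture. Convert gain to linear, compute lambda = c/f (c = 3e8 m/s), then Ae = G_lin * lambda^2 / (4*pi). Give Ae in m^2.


lambda = c / f = 3.0000e+08 / 9.1047e+09 = 0.03295001 m
G_linear = 10^(9.8400/10) = 9.638290
Ae = G_linear * lambda^2 / (4*pi) = 9.638290 * 0.03295001^2 / (4*pi) = 8.327e-04 m^2

8.327e-04 m^2


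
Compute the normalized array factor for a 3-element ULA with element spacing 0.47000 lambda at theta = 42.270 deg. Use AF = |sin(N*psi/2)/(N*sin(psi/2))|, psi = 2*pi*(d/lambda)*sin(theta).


psi = 2*pi*0.47000*sin(42.270 deg) = 1.986327 rad
AF = |sin(3*1.986327/2) / (3*sin(1.986327/2))| = 0.06422

0.06422


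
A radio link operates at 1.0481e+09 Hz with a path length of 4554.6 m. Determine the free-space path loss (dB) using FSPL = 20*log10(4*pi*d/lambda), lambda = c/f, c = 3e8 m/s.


lambda = c / f = 3.0000e+08 / 1.0481e+09 = 0.2862322 m
FSPL = 20 * log10(4*pi*4554.6/0.2862322) = 106.0 dB

106.0 dB


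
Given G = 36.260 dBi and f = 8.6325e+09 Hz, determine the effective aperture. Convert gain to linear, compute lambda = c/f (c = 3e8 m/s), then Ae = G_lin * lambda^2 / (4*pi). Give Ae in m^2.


lambda = c / f = 3.0000e+08 / 8.6325e+09 = 0.03475239 m
G_linear = 10^(36.260/10) = 4226.686
Ae = G_linear * lambda^2 / (4*pi) = 4226.686 * 0.03475239^2 / (4*pi) = 0.4062 m^2

0.4062 m^2


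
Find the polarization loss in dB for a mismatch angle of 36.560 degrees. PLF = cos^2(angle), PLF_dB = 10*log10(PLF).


PLF_linear = cos^2(36.560 deg) = 0.6451841
PLF_dB = 10 * log10(0.6451841) = -1.903 dB

-1.903 dB


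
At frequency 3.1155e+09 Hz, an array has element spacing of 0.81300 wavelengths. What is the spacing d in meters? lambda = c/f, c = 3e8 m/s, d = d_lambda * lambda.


lambda = c / f = 3.0000e+08 / 3.1155e+09 = 0.09629273 m
d = 0.81300 * 0.09629273 = 0.07829 m

0.07829 m


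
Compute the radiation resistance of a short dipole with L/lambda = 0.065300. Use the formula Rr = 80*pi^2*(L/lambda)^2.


Rr = 80 * pi^2 * (0.065300)^2 = 80 * 9.869604 * 4.264090e-03 = 3.367 ohm

3.367 ohm


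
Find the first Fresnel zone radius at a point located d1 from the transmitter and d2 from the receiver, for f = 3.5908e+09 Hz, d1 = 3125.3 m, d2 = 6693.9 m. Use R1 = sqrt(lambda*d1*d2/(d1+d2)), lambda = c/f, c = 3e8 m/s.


lambda = c / f = 3.0000e+08 / 3.5908e+09 = 0.08354684 m
R1 = sqrt(0.08354684 * 3125.3 * 6693.9 / (3125.3 + 6693.9)) = 13.34 m

13.34 m


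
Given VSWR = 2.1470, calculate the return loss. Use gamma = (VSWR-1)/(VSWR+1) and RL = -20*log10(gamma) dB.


gamma = (2.1470 - 1) / (2.1470 + 1) = 0.3644741
RL = -20 * log10(0.3644741) = 8.767 dB

8.767 dB


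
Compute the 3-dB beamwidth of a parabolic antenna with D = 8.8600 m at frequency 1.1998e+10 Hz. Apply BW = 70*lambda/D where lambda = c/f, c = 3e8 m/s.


lambda = c / f = 3.0000e+08 / 1.1998e+10 = 0.02500417 m
BW = 70 * 0.02500417 / 8.8600 = 0.1975 deg

0.1975 deg


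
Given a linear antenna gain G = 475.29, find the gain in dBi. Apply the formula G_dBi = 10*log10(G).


G_dBi = 10 * log10(475.29) = 26.77 dBi

26.77 dBi


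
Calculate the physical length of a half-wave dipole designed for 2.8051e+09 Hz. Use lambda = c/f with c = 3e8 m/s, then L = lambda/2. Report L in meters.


lambda = c / f = 3.0000e+08 / 2.8051e+09 = 0.1069481 m
L = lambda / 2 = 0.1069481 / 2 = 0.05347 m

0.05347 m


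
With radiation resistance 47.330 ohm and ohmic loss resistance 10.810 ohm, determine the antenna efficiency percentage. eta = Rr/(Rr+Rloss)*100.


eta = 47.330 / (47.330 + 10.810) * 100 = 81.41%

81.41%


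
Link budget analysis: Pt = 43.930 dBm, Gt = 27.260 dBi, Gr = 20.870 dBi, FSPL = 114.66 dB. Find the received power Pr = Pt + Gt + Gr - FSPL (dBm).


Pr = 43.930 + 27.260 + 20.870 - 114.66 = -22.60 dBm

-22.60 dBm


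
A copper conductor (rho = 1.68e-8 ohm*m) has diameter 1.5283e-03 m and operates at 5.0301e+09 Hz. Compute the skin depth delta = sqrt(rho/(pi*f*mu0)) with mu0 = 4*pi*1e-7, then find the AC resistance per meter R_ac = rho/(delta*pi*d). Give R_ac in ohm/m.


delta = sqrt(1.68e-8 / (pi * 5.0301e+09 * 4*pi*1e-7)) = 9.197853e-07 m
R_ac = 1.68e-8 / (9.197853e-07 * pi * 1.5283e-03) = 3.804 ohm/m

3.804 ohm/m


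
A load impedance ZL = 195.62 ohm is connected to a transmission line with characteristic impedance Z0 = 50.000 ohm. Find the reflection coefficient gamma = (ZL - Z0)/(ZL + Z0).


gamma = (195.62 - 50.000) / (195.62 + 50.000) = 0.5929

0.5929


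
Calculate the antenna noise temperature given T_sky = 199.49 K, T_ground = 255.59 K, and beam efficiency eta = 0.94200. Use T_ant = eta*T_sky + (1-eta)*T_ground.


T_ant = 0.94200 * 199.49 + (1 - 0.94200) * 255.59 = 202.7 K

202.7 K


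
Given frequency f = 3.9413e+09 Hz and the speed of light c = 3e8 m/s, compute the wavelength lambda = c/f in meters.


lambda = c / f = 3.0000e+08 / 3.9413e+09 = 0.07612 m

0.07612 m


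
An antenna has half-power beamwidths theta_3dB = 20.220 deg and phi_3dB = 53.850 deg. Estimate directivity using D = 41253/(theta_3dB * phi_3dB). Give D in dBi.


D_linear = 41253 / (20.220 * 53.850) = 37.88687
D_dBi = 10 * log10(37.88687) = 15.78 dBi

15.78 dBi


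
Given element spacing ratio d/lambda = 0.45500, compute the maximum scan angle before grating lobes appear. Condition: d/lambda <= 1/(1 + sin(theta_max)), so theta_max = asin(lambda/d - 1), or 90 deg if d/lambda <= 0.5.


lambda/d - 1 = 1/0.45500 - 1 = 1.197802 >= 1
d/lambda <= 0.5, so the array can scan to endfire without grating lobes: theta_max = 90 deg

90 deg


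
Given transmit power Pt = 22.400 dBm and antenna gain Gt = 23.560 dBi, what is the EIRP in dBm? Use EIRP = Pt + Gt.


EIRP = Pt + Gt = 22.400 + 23.560 = 45.96 dBm

45.96 dBm


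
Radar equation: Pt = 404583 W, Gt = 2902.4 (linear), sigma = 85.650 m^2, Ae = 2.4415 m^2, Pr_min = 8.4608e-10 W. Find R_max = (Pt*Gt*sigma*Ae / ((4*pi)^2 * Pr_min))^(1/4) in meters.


R^4 = 404583*2902.4*85.650*2.4415 / ((4*pi)^2 * 8.4608e-10) = 1.837883e+18
R_max = 1.837883e+18^0.25 = 36820 m

36820 m


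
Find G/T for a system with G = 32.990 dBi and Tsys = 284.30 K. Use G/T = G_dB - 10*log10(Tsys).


G/T = 32.990 - 10*log10(284.30) = 32.990 - 24.53777 = 8.452 dB/K

8.452 dB/K


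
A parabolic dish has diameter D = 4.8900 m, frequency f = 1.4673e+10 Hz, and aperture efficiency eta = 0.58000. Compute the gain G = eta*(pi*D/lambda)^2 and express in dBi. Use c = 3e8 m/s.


lambda = c / f = 3.0000e+08 / 1.4673e+10 = 0.02044572 m
G_linear = 0.58000 * (pi * 4.8900 / 0.02044572)^2 = 327446.7
G_dBi = 10 * log10(327446.7) = 55.15 dBi

55.15 dBi


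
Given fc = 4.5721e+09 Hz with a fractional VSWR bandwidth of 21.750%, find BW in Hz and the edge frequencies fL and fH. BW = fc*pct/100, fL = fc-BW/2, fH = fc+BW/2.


BW = 4.5721e+09 * 21.750/100 = 9.944318e+08 Hz
fL = 4.5721e+09 - 9.944318e+08/2 = 4.075e+09 Hz
fH = 4.5721e+09 + 9.944318e+08/2 = 5.069e+09 Hz

BW=9.944e+08 Hz, fL=4.075e+09 Hz, fH=5.069e+09 Hz


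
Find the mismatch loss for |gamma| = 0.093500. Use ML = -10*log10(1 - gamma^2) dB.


ML = -10 * log10(1 - 0.093500^2) = -10 * log10(0.99125775) = 0.03813 dB

0.03813 dB


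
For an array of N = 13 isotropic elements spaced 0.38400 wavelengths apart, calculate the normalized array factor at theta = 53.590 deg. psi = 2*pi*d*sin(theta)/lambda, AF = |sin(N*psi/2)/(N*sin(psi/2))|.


psi = 2*pi*0.38400*sin(53.590 deg) = 1.941752 rad
AF = |sin(13*1.941752/2) / (13*sin(1.941752/2))| = 5.125e-03

5.125e-03


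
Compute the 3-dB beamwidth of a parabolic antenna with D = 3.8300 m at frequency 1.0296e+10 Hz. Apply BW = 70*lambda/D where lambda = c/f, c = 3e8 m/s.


lambda = c / f = 3.0000e+08 / 1.0296e+10 = 0.02913753 m
BW = 70 * 0.02913753 / 3.8300 = 0.5325 deg

0.5325 deg


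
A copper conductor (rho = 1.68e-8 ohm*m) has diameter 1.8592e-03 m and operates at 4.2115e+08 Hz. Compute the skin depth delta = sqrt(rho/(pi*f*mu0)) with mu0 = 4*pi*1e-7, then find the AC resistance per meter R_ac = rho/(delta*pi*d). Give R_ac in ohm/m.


delta = sqrt(1.68e-8 / (pi * 4.2115e+08 * 4*pi*1e-7)) = 3.178750e-06 m
R_ac = 1.68e-8 / (3.178750e-06 * pi * 1.8592e-03) = 0.9049 ohm/m

0.9049 ohm/m


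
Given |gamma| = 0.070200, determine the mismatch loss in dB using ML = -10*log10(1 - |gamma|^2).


ML = -10 * log10(1 - 0.070200^2) = -10 * log10(0.99507196) = 0.02146 dB

0.02146 dB


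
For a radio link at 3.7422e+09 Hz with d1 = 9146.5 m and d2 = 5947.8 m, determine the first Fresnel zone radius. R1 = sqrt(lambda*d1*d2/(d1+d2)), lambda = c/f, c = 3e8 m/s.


lambda = c / f = 3.0000e+08 / 3.7422e+09 = 0.08016675 m
R1 = sqrt(0.08016675 * 9146.5 * 5947.8 / (9146.5 + 5947.8)) = 17.00 m

17.00 m


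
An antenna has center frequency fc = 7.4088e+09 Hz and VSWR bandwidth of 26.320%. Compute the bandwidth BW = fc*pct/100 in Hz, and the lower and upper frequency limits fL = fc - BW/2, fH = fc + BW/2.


BW = 7.4088e+09 * 26.320/100 = 1.949996e+09 Hz
fL = 7.4088e+09 - 1.949996e+09/2 = 6.434e+09 Hz
fH = 7.4088e+09 + 1.949996e+09/2 = 8.384e+09 Hz

BW=1.950e+09 Hz, fL=6.434e+09 Hz, fH=8.384e+09 Hz


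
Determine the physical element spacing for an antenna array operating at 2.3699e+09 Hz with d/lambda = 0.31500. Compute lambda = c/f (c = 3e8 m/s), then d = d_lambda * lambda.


lambda = c / f = 3.0000e+08 / 2.3699e+09 = 0.1265876 m
d = 0.31500 * 0.1265876 = 0.03988 m

0.03988 m


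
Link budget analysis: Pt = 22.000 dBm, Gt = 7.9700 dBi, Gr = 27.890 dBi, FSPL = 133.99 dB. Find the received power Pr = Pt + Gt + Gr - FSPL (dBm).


Pr = 22.000 + 7.9700 + 27.890 - 133.99 = -76.13 dBm

-76.13 dBm


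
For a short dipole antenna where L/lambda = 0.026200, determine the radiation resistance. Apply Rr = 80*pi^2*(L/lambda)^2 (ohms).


Rr = 80 * pi^2 * (0.026200)^2 = 80 * 9.869604 * 6.864400e-04 = 0.5420 ohm

0.5420 ohm


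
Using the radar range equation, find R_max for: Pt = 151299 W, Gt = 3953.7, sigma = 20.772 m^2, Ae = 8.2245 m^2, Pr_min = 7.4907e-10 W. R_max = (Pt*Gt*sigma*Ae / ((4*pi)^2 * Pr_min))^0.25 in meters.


R^4 = 151299*3953.7*20.772*8.2245 / ((4*pi)^2 * 7.4907e-10) = 8.639437e+17
R_max = 8.639437e+17^0.25 = 30487 m

30487 m


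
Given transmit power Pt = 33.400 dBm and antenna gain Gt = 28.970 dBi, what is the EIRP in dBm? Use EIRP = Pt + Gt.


EIRP = Pt + Gt = 33.400 + 28.970 = 62.37 dBm

62.37 dBm


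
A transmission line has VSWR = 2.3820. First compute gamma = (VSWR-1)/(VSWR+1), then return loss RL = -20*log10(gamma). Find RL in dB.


gamma = (2.3820 - 1) / (2.3820 + 1) = 0.4086339
RL = -20 * log10(0.4086339) = 7.773 dB

7.773 dB


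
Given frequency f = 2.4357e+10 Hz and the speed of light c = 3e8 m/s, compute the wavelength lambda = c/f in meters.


lambda = c / f = 3.0000e+08 / 2.4357e+10 = 0.01232 m

0.01232 m


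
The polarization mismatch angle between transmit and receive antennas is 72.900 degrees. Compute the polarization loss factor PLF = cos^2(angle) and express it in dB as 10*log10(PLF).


PLF_linear = cos^2(72.900 deg) = 0.08645971
PLF_dB = 10 * log10(0.08645971) = -10.63 dB

-10.63 dB


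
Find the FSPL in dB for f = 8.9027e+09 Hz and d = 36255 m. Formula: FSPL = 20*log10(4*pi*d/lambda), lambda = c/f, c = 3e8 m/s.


lambda = c / f = 3.0000e+08 / 8.9027e+09 = 0.03369764 m
FSPL = 20 * log10(4*pi*36255/0.03369764) = 142.6 dB

142.6 dB


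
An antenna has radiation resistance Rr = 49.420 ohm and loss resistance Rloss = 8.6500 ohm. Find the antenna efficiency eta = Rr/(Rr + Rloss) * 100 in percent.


eta = 49.420 / (49.420 + 8.6500) * 100 = 85.10%

85.10%


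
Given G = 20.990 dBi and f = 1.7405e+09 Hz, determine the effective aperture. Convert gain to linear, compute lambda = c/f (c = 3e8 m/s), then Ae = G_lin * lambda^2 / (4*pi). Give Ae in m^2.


lambda = c / f = 3.0000e+08 / 1.7405e+09 = 0.1723643 m
G_linear = 10^(20.990/10) = 125.6030
Ae = G_linear * lambda^2 / (4*pi) = 125.6030 * 0.1723643^2 / (4*pi) = 0.2970 m^2

0.2970 m^2


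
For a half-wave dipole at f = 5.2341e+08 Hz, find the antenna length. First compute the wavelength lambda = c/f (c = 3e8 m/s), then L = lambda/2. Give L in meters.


lambda = c / f = 3.0000e+08 / 5.2341e+08 = 0.5731644 m
L = lambda / 2 = 0.5731644 / 2 = 0.2866 m

0.2866 m


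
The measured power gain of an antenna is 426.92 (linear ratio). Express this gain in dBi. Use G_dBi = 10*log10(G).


G_dBi = 10 * log10(426.92) = 26.30 dBi

26.30 dBi


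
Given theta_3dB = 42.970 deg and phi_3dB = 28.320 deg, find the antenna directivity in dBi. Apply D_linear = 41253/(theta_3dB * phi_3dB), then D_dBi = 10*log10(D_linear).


D_linear = 41253 / (42.970 * 28.320) = 33.89978
D_dBi = 10 * log10(33.89978) = 15.30 dBi

15.30 dBi


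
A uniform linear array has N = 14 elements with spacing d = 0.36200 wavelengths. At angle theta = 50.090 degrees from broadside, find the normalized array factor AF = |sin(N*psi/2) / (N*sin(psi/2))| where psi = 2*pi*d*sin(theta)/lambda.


psi = 2*pi*0.36200*sin(50.090 deg) = 1.744673 rad
AF = |sin(14*1.744673/2) / (14*sin(1.744673/2))| = 0.03230

0.03230


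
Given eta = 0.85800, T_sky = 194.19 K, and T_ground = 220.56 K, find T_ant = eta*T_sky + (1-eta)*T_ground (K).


T_ant = 0.85800 * 194.19 + (1 - 0.85800) * 220.56 = 197.9 K

197.9 K


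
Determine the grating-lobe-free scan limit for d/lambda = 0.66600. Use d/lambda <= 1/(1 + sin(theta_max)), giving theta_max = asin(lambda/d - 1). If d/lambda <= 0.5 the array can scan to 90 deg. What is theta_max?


lambda/d - 1 = 1/0.66600 - 1 = 0.5015015
theta_max = asin(0.5015015) = 30.10 deg

30.10 deg


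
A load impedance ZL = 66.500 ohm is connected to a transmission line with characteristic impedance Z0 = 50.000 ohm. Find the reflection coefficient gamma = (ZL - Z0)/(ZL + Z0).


gamma = (66.500 - 50.000) / (66.500 + 50.000) = 0.1416

0.1416


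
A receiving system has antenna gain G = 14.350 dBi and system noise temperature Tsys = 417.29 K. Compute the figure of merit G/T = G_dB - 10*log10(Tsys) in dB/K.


G/T = 14.350 - 10*log10(417.29) = 14.350 - 26.20438 = -11.85 dB/K

-11.85 dB/K


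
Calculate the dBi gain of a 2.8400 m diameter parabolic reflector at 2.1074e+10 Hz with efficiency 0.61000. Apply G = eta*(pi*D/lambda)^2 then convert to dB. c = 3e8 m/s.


lambda = c / f = 3.0000e+08 / 2.1074e+10 = 0.01423555 m
G_linear = 0.61000 * (pi * 2.8400 / 0.01423555)^2 = 239617.1
G_dBi = 10 * log10(239617.1) = 53.80 dBi

53.80 dBi


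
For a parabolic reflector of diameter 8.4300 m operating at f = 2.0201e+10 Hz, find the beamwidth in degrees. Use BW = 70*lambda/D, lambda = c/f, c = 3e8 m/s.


lambda = c / f = 3.0000e+08 / 2.0201e+10 = 0.01485075 m
BW = 70 * 0.01485075 / 8.4300 = 0.1233 deg

0.1233 deg


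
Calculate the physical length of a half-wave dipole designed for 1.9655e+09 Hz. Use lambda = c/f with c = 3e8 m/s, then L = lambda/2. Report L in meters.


lambda = c / f = 3.0000e+08 / 1.9655e+09 = 0.1526329 m
L = lambda / 2 = 0.1526329 / 2 = 0.07632 m

0.07632 m


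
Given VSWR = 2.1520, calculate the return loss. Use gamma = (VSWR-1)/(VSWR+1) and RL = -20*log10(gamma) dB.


gamma = (2.1520 - 1) / (2.1520 + 1) = 0.3654822
RL = -20 * log10(0.3654822) = 8.743 dB

8.743 dB


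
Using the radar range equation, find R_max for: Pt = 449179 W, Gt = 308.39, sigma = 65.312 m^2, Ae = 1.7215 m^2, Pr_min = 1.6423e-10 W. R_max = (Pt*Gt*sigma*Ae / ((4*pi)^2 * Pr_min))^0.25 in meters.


R^4 = 449179*308.39*65.312*1.7215 / ((4*pi)^2 * 1.6423e-10) = 6.005477e+17
R_max = 6.005477e+17^0.25 = 27838 m

27838 m


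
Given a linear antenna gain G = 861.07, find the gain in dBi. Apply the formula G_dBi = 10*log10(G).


G_dBi = 10 * log10(861.07) = 29.35 dBi

29.35 dBi


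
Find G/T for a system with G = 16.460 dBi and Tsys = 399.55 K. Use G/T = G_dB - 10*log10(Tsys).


G/T = 16.460 - 10*log10(399.55) = 16.460 - 26.01571 = -9.556 dB/K

-9.556 dB/K


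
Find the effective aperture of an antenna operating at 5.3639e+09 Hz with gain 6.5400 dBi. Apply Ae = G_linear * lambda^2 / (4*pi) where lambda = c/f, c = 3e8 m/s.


lambda = c / f = 3.0000e+08 / 5.3639e+09 = 0.05592945 m
G_linear = 10^(6.5400/10) = 4.508167
Ae = G_linear * lambda^2 / (4*pi) = 4.508167 * 0.05592945^2 / (4*pi) = 1.122e-03 m^2

1.122e-03 m^2


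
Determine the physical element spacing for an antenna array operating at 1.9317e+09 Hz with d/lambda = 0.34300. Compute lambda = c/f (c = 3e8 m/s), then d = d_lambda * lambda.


lambda = c / f = 3.0000e+08 / 1.9317e+09 = 0.1553036 m
d = 0.34300 * 0.1553036 = 0.05327 m

0.05327 m


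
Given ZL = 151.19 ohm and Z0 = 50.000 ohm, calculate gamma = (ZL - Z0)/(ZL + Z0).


gamma = (151.19 - 50.000) / (151.19 + 50.000) = 0.5030

0.5030


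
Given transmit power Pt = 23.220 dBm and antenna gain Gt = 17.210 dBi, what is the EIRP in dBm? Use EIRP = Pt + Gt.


EIRP = Pt + Gt = 23.220 + 17.210 = 40.43 dBm

40.43 dBm


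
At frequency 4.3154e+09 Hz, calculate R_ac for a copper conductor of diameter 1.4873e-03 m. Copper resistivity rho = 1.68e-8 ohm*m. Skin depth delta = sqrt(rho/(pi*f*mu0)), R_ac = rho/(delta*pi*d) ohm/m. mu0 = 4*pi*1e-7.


delta = sqrt(1.68e-8 / (pi * 4.3154e+09 * 4*pi*1e-7)) = 9.930343e-07 m
R_ac = 1.68e-8 / (9.930343e-07 * pi * 1.4873e-03) = 3.621 ohm/m

3.621 ohm/m


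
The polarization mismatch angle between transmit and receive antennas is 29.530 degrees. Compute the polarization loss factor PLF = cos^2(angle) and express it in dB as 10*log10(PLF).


PLF_linear = cos^2(29.530 deg) = 0.7570701
PLF_dB = 10 * log10(0.7570701) = -1.209 dB

-1.209 dB


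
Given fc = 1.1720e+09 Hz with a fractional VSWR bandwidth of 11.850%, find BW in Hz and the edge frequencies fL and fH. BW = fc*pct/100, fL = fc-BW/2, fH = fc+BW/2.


BW = 1.1720e+09 * 11.850/100 = 1.388820e+08 Hz
fL = 1.1720e+09 - 1.388820e+08/2 = 1.103e+09 Hz
fH = 1.1720e+09 + 1.388820e+08/2 = 1.241e+09 Hz

BW=1.389e+08 Hz, fL=1.103e+09 Hz, fH=1.241e+09 Hz


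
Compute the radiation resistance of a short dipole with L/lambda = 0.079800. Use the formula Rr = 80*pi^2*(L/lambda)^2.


Rr = 80 * pi^2 * (0.079800)^2 = 80 * 9.869604 * 6.368040e-03 = 5.028 ohm

5.028 ohm


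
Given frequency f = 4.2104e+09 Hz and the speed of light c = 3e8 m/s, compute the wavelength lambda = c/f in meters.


lambda = c / f = 3.0000e+08 / 4.2104e+09 = 0.07125 m

0.07125 m


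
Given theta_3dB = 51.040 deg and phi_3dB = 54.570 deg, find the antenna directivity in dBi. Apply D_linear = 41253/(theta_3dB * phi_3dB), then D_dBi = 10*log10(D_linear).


D_linear = 41253 / (51.040 * 54.570) = 14.81122
D_dBi = 10 * log10(14.81122) = 11.71 dBi

11.71 dBi
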